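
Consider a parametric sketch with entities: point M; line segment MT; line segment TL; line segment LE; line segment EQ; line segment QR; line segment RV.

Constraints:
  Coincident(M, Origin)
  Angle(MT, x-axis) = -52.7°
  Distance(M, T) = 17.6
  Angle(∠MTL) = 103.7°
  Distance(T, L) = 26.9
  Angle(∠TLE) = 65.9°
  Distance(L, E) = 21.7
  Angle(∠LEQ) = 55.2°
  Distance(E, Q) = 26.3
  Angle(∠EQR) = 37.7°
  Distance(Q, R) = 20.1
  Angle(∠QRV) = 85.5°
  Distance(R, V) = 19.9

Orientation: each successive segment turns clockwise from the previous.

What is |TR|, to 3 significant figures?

23.6

M is at the origin; MT runs at -52.7° with length 17.6, so T = (10.7, -14.0). ∠MTL = 103.7° gives TL at -129° from the x-axis; with |TL| = 26.9, L = (-6.26, -34.9). ∠TLE = 65.9° gives LE at 117° from the x-axis; with |LE| = 21.7, E = (-16.1, -15.6). ∠LEQ = 55.2° gives EQ at -7.90° from the x-axis; with |EQ| = 26.3, Q = (9.97, -19.2). ∠EQR = 37.7° gives QR at -150° from the x-axis; with |QR| = 20.1, R = (-7.47, -29.2). Then |TR| = |R − T| = 23.6.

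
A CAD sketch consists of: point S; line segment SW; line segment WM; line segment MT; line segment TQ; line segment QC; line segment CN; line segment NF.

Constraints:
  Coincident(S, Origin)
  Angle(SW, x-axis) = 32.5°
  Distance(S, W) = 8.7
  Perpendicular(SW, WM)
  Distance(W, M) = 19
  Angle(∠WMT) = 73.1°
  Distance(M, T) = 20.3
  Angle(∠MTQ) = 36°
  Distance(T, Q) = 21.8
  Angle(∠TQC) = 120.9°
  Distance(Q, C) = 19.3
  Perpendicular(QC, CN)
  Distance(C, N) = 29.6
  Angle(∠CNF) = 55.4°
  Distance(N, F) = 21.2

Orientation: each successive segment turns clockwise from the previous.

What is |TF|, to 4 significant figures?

13.09

S is at the origin; SW runs at 32.5° with length 8.7, so W = (7.338, 4.675). SW ⟂ WM, so WM runs at -57.50°; with |WM| = 19.0, M = (17.55, -11.35). ∠WMT = 73.1° gives MT at -164.4° from the x-axis; with |MT| = 20.3, T = (-2.006, -16.81). ∠MTQ = 36.0° gives TQ at 51.60° from the x-axis; with |TQ| = 21.8, Q = (11.54, 0.2755). ∠TQC = 120.9° gives QC at -7.500° from the x-axis; with |QC| = 19.3, C = (30.67, -2.244). The perpendicularity gives CN at right angles to QC, so CN runs at -97.50°; with |CN| = 29.6, N = (26.81, -31.59). ∠CNF = 55.4° gives NF at 137.9° from the x-axis; with |NF| = 21.2, F = (11.08, -17.38). Then |TF| = |F − T| = 13.09.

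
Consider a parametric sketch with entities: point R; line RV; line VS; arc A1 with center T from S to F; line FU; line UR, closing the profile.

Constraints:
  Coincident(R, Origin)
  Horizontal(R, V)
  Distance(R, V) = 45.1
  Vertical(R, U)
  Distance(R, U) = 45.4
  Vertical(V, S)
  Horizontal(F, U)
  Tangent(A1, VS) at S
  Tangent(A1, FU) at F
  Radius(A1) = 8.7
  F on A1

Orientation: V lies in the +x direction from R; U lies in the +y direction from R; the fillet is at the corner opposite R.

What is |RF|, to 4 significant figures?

58.19

R is at the origin; RV is horizontal with |RV| = 45.1 and V on the +x side, so V = (45.10, 0.000). RU is vertical with |RU| = 45.4 and U on the +y side, so U = (0.000, 45.40). The virtual corner opposite R is at (45.10, 45.40). Since A1 is tangent to VS there, TS ⟂ VS and A1 meets FU tangentially, so TF is at right angles to FU, with radius 8.7, so the center T sits 8.7 in from both sides at T = (36.40, 36.70). That places the tangent points at S = (45.10, 36.70) on VS and F = (36.40, 45.40) on FU. Then |RF| = |F − R| = 58.19.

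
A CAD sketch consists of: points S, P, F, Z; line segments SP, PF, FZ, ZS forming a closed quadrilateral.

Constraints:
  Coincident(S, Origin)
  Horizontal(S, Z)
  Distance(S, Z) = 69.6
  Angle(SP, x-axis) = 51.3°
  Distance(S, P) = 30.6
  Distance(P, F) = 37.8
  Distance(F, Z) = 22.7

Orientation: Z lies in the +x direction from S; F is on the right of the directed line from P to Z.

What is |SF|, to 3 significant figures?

47.0

S is at the origin; SZ is horizontal with |SZ| = 69.6 and Z in +x, so Z = (69.6, 0). SP runs at 51.3° with |SP| = 30.6, so P = (19.1, 23.9). F is determined by |PF| = 37.8 and |FZ| = 22.7 together: it lies at the intersection of circle(P, 37.8) and circle(Z, 22.7). With |PZ| = 55.8, the foot of the radical line on PZ is 36.1 from P and the perpendicular offset is √(37.8² − 36.1²) = 11.2. Taking the right-of-PZ solution: F = (47.0, -1.70).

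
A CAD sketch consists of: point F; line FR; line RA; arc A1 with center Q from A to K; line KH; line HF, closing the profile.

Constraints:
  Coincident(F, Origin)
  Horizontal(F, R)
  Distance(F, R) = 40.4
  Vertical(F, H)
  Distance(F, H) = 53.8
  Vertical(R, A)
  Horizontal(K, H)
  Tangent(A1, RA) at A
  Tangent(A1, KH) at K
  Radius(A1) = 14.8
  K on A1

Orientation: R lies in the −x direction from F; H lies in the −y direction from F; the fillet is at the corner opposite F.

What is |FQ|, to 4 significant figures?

46.65

F is at the origin; F and R share the same y with |FR| = 40.4 and R on the −x side, so R = (-40.40, 0.000). FH is vertical with |FH| = 53.8 and H on the −y side, so H = (0.000, -53.80). The virtual corner opposite F is at (-40.40, -53.80). Tangency of A1 to RA means the radius QA is perpendicular to RA and tangency of A1 to KH means the radius QK is perpendicular to KH, with radius 14.8, so the center Q sits 14.8 in from both sides at Q = (-25.60, -39.00). Then |FQ| = |Q − F| = 46.65.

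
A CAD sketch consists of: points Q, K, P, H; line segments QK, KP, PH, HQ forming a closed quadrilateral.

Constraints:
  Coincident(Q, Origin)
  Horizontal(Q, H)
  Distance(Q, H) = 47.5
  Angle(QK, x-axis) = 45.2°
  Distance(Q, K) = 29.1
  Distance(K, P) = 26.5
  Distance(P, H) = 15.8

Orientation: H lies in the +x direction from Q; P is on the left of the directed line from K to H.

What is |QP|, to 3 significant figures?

49.2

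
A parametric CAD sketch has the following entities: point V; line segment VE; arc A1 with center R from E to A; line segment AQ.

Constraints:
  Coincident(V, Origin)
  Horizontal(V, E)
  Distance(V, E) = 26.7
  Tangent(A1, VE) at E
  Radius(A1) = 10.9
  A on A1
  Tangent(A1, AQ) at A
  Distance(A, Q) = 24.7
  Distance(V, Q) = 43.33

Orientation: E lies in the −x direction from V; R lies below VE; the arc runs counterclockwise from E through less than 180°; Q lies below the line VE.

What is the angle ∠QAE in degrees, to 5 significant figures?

117.86°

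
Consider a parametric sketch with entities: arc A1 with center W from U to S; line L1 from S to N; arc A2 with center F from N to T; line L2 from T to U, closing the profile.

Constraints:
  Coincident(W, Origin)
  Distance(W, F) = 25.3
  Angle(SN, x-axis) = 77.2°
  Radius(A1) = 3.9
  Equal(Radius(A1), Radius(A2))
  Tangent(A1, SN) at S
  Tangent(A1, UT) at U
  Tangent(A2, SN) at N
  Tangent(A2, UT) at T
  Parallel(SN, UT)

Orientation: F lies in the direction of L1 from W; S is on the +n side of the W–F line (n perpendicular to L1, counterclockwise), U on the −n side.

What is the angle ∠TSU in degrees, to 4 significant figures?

72.87°

The slot axis is L1's direction at 77.2°, so u = (cos 77.2°, sin 77.2°) = (0.2215, 0.9751) and n = (−sin 77.2°, cos 77.2°) = (-0.9751, 0.2215). W is at the origin and F lies 25.3 along u from W, so F = 25.3·u = (5.605, 24.67). Tangency of A1 to both parallel lines with radius 3.9 puts S and U at W ± 3.9·n: S = (-3.803, 0.8640), U = (3.803, -0.8640). Equal radii place N and T the same way about F: N = F + 3.9·n = (1.802, 25.54), T = F − 3.9·n = (9.408, 23.81). Then cos ∠TSU = ST·SU / (|ST||SU|), giving 72.87°.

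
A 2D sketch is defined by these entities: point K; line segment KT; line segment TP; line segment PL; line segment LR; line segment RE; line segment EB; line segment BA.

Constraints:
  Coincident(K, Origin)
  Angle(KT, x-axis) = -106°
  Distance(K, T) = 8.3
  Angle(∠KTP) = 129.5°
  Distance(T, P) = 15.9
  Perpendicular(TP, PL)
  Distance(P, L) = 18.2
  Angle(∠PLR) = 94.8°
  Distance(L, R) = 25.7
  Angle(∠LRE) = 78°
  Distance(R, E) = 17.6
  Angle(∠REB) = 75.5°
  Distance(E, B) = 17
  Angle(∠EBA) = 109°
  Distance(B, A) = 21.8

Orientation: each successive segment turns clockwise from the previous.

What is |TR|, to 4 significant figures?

22.55

K is at the origin; KT runs at -106.0° with length 8.3, so T = (-2.288, -7.978). ∠KTP = 129.5° gives TP at -156.5° from the x-axis; with |TP| = 15.9, P = (-16.87, -14.32). TP ⟂ PL, so PL runs at 113.5°; with |PL| = 18.2, L = (-24.13, 2.372). ∠PLR = 94.8° gives LR at 28.30° from the x-axis; with |LR| = 25.7, R = (-1.498, 14.56). Then |TR| = |R − T| = 22.55.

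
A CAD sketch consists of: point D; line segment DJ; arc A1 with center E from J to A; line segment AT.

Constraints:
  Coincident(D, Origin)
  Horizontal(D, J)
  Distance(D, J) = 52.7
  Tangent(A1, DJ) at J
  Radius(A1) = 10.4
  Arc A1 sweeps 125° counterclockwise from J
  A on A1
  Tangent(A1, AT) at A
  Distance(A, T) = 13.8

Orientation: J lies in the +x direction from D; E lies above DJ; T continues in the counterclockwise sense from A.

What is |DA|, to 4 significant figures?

63.37

Since A1 is tangent to DJ there, EJ ⟂ DJ, so E = J + (0, 10.4) = (52.70, 10.40). On A1, J sits at bearing -90° from E; a 125° counterclockwise sweep puts A at bearing 35°, so A = E + 10.4·(cos 35°, sin 35°) = (61.22, 16.37). Then |DA| = |A − D| = 63.37.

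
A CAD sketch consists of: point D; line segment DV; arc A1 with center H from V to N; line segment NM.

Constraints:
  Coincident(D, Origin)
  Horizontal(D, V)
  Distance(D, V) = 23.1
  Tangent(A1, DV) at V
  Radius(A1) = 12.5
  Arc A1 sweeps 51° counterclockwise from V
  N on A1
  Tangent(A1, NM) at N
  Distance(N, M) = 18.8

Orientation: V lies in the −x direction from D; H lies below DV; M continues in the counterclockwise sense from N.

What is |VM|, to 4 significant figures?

28.89

D is at the origin; DV is horizontal with |DV| = 23.1 and V on the −x side, so V = (-23.10, 0.000). The tangent condition forces HV to be normal to DV, so H = V + (0, -12.5) = (-23.10, -12.50). On A1, V sits at bearing 90° from H; a 51° counterclockwise sweep puts N at bearing 141°, so N = H + 12.5·(cos 141°, sin 141°) = (-32.81, -4.633). The tangent condition forces HN to be normal to NM, so NM runs along (−sin 141°, cos 141°); with |NM| = 18.8, M = (-44.65, -19.24). Then |VM| = |M − V| = 28.89.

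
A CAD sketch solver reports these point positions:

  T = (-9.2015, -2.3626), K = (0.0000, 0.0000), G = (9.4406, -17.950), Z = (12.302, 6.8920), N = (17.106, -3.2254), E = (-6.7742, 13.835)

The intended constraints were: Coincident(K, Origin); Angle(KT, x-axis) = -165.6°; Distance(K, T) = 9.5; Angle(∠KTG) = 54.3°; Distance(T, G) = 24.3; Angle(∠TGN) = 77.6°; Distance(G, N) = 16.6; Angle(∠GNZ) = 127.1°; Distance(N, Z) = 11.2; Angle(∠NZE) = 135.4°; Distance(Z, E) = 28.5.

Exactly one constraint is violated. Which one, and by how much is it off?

Distance(Z, E) = 28.5 — off by 8.20.

K = (0.00, 0.00) ✓; KT at -165.6° ✓; |KT| = 9.500 ✓; ∠KTG = 54.30° ✓; |TG| = 24.30 ✓; ∠TGN = 77.60° ✓; |GN| = 16.60 ✓; ∠GNZ = 127.1° ✓; |NZ| = 11.20 ✓; ∠NZE = 135.4° ✓; |ZE| = 20.30 ✗.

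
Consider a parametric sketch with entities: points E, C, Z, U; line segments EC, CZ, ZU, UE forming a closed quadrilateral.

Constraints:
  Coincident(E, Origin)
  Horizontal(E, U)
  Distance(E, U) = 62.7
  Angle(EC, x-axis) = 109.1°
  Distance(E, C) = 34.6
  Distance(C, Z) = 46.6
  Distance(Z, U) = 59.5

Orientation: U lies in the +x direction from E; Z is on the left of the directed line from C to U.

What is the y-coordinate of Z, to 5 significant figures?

50.749

Checks: |CZ| = 46.60 ✓; |ZU| = 59.50 ✓.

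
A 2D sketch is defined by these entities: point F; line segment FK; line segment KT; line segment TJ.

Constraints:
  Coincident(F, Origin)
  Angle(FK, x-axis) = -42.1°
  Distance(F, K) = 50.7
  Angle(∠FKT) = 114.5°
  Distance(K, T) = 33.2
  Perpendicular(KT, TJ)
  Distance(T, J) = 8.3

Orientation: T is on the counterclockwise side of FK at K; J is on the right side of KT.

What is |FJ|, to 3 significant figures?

76.8

∠FKT = 114.5°, so KT runs at -42.1° + (180° − 114.5°) = 23.4° from the x-axis; with |KT| = 33.2, T = K + 33.2·(cos 23.4°, sin 23.4°) = (68.1, -20.8). The perpendicularity gives TJ at right angles to KT; with |TJ| = 8.3 on the right of KT, J = T + 8.3·(0.397, -0.918) = (71.4, -28.4). Then |FJ| = |J − F| = 76.8.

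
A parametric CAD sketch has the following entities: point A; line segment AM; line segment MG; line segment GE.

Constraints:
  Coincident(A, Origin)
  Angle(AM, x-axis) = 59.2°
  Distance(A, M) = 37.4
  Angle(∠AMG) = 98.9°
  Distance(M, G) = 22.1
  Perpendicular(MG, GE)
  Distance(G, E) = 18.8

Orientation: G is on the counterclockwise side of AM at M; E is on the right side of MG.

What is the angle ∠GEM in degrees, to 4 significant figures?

49.61°

∠AMG = 98.9°, so MG runs at 59.2° + (180° − 98.9°) = 140.3° from the x-axis; with |MG| = 22.1, G = M + 22.1·(cos 140.3°, sin 140.3°) = (2.147, 46.24). The perpendicularity gives GE at right angles to MG; with |GE| = 18.8 on the right of MG, E = G + 18.8·(0.6388, 0.7694) = (14.16, 60.71). Then cos ∠GEM = EG·EM / (|EG||EM|), giving 49.61°.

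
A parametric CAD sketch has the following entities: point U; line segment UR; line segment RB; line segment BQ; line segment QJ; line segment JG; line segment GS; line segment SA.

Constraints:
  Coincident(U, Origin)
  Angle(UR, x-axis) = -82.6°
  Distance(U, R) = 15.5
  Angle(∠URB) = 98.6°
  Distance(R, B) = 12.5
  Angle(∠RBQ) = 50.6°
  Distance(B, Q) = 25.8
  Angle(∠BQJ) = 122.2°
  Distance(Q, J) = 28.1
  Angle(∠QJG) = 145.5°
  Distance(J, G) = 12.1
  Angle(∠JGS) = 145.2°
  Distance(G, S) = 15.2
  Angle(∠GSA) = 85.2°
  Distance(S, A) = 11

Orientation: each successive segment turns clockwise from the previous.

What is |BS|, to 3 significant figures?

57.2

U is at the origin; UR runs at -82.6° with length 15.5, so R = (2.00, -15.4). ∠URB = 98.6° gives RB at -164° from the x-axis; with |RB| = 12.5, B = (-10.0, -18.8). ∠RBQ = 50.6° gives BQ at 66.6° from the x-axis; with |BQ| = 25.8, Q = (0.227, 4.86). ∠BQJ = 122.2° gives QJ at 8.80° from the x-axis; with |QJ| = 28.1, J = (28.0, 9.16). ∠QJG = 145.5° gives JG at -25.7° from the x-axis; with |JG| = 12.1, G = (38.9, 3.91). ∠JGS = 145.2° gives GS at -60.5° from the x-axis; with |GS| = 15.2, S = (46.4, -9.32). Then |BS| = |S − B| = 57.2.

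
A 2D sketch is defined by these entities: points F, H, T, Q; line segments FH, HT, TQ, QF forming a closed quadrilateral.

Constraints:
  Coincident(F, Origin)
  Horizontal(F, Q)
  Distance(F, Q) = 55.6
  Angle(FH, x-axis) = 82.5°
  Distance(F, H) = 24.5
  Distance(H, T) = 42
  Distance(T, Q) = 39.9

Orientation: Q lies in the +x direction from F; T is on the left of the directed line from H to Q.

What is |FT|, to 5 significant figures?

57.244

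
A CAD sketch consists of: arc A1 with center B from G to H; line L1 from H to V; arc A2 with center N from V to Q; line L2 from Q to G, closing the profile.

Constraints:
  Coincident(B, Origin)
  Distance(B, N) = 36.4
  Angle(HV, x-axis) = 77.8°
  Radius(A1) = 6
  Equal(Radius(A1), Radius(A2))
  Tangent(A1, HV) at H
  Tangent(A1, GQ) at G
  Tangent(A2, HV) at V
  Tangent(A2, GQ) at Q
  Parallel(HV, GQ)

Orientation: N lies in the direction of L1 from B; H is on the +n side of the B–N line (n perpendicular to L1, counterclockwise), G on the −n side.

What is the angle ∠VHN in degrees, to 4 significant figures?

9.360°

The slot axis is L1's direction at 77.8°, so u = (cos 77.8°, sin 77.8°) = (0.2113, 0.9774) and n = (−sin 77.8°, cos 77.8°) = (-0.9774, 0.2113). B is at the origin and N lies 36.4 along u from B, so N = 36.4·u = (7.692, 35.58). Tangency of A1 to both parallel lines with radius 6.0 puts H and G at B ± 6.0·n: H = (-5.864, 1.268), G = (5.864, -1.268). Equal radii place V and Q the same way about N: V = N + 6.0·n = (1.828, 36.85), Q = N − 6.0·n = (13.56, 34.31). Then cos ∠VHN = HV·HN / (|HV||HN|), giving 9.360°.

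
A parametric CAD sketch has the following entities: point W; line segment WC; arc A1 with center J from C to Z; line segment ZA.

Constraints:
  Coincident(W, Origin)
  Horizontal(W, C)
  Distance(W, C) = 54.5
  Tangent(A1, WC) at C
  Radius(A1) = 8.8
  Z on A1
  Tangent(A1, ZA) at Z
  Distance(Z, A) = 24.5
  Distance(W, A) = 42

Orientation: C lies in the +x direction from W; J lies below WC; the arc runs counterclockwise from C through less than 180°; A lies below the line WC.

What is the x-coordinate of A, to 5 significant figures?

33.930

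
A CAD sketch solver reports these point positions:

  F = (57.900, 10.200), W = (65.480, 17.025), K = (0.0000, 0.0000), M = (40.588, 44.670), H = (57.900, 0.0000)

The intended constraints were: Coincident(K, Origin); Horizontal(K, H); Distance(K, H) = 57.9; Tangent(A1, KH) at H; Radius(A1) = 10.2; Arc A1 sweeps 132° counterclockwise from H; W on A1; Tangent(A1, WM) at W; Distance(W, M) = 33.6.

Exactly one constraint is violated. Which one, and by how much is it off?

Distance(W, M) = 33.6 — off by 3.60.

K = (0.00, 0.00) ✓; K.y = 0.00, H.y = 0.00 ✓; |KH| = 57.90 ✓; ∠(FH, HK) = 90.00° ✓; |FH| = 10.20 ✓; bearing(F→W) − bearing(F→H) = 132.0° ✓; |FW| = 10.20 ✓; ∠(FW, WM) = 90.00° ✓; |WM| = 37.20 ✗.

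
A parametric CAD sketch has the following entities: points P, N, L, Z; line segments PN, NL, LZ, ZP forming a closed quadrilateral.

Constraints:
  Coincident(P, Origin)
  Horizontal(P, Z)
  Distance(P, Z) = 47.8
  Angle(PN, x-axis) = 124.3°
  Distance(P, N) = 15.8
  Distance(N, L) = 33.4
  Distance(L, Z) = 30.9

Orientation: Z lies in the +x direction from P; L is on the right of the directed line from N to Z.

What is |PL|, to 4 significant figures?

19.10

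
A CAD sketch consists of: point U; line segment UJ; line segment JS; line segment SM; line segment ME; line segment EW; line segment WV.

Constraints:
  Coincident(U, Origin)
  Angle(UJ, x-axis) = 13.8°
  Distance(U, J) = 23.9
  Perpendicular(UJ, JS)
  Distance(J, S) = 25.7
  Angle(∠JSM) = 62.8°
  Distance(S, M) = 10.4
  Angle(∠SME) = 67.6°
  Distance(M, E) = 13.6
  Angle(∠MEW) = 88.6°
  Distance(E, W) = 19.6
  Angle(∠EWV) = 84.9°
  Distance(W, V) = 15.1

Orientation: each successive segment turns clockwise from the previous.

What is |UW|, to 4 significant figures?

46.29

∠SME = 67.6° gives ME at 54.20° from the x-axis; with |ME| = 13.6, E = (27.18, -5.817). ∠MEW = 88.6° gives EW at -37.20° from the x-axis; with |EW| = 19.6, W = (42.79, -17.67). Then |UW| = |W − U| = 46.29.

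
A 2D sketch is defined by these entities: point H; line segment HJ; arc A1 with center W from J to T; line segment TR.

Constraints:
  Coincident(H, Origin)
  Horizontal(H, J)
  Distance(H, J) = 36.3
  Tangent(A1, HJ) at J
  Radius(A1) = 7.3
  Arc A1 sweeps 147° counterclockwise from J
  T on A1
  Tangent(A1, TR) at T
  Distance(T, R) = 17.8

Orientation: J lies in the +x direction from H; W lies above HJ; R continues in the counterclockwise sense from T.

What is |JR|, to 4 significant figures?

25.58

H is at the origin; H and J share the same y with |HJ| = 36.3 and J on the +x side, so J = (36.30, 0.000). Since A1 is tangent to HJ there, WJ ⟂ HJ, so W = J + (0, 7.3) = (36.30, 7.300). On A1, J sits at bearing -90° from W; a 147° counterclockwise sweep puts T at bearing 57°, so T = W + 7.3·(cos 57°, sin 57°) = (40.28, 13.42). Tangency of A1 to TR means the radius WT is perpendicular to TR, so TR runs along (−sin 57°, cos 57°); with |TR| = 17.8, R = (25.35, 23.12). Then |JR| = |R − J| = 25.58.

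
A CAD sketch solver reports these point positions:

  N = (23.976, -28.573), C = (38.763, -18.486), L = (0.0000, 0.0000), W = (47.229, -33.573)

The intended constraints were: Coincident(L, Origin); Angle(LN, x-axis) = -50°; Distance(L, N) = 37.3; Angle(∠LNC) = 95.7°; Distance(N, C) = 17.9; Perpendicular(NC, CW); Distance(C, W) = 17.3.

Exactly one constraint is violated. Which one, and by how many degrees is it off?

Perpendicular(NC, CW) — off by 5.00°.

L = (0.00, 0.00) ✓; LN at -50.00° ✓; |LN| = 37.30 ✓; ∠LNC = 95.70° ✓; |NC| = 17.90 ✓; ∠(NC, CW) = 95.00° ✗; |CW| = 17.30 ✓.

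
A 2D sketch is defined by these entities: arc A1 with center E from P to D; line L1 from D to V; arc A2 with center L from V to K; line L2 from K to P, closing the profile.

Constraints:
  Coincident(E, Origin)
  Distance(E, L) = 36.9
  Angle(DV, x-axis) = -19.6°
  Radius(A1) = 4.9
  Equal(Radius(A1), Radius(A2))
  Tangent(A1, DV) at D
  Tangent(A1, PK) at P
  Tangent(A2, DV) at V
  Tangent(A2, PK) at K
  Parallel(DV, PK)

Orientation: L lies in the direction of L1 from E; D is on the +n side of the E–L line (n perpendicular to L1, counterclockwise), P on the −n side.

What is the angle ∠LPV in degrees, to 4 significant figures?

7.309°

The slot axis is L1's direction at -19.6°, so u = (cos -19.6°, sin -19.6°) = (0.9421, -0.3355) and n = (−sin -19.6°, cos -19.6°) = (0.3355, 0.9421). E is at the origin and L lies 36.9 along u from E, so L = 36.9·u = (34.76, -12.38). Tangency of A1 to both parallel lines with radius 4.9 puts D and P at E ± 4.9·n: D = (1.644, 4.616), P = (-1.644, -4.616). Equal radii place V and K the same way about L: V = L + 4.9·n = (36.41, -7.762), K = L − 4.9·n = (33.12, -16.99). Then cos ∠LPV = PL·PV / (|PL||PV|), giving 7.309°.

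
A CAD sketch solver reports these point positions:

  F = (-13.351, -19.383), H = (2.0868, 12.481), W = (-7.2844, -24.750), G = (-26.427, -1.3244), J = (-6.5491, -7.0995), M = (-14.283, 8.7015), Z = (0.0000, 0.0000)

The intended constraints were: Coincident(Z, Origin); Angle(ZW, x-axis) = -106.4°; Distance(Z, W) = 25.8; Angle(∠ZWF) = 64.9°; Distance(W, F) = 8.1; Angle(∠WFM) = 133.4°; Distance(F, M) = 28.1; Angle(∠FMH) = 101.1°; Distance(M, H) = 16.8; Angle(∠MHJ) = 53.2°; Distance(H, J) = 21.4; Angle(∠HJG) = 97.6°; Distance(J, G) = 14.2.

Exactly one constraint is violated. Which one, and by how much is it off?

Distance(J, G) = 14.2 — off by 6.50.

Z = (0.00, 0.00) ✓; ZW at -106.4° ✓; |ZW| = 25.80 ✓; ∠ZWF = 64.90° ✓; |WF| = 8.100 ✓; ∠WFM = 133.4° ✓; |FM| = 28.10 ✓; ∠FMH = 101.1° ✓; |MH| = 16.80 ✓; ∠MHJ = 53.20° ✓; |HJ| = 21.40 ✓; ∠HJG = 97.60° ✓; |JG| = 20.70 ✗.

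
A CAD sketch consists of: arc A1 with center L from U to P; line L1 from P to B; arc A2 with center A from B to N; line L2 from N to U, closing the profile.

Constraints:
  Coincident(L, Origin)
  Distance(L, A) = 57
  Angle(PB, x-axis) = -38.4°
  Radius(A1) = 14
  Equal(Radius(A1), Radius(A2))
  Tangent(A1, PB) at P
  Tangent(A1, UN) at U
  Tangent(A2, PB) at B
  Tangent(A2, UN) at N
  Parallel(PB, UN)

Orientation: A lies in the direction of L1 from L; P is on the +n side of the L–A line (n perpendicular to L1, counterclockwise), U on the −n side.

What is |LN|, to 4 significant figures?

58.69

The slot axis is L1's direction at -38.4°, so u = (cos -38.4°, sin -38.4°) = (0.7837, -0.6211) and n = (−sin -38.4°, cos -38.4°) = (0.6211, 0.7837). L is at the origin and A lies 57.0 along u from L, so A = 57.0·u = (44.67, -35.41). Tangency of A1 to both parallel lines with radius 14.0 puts P and U at L ± 14.0·n: P = (8.696, 10.97), U = (-8.696, -10.97). Equal radii place B and N the same way about A: B = A + 14.0·n = (53.37, -24.43), N = A − 14.0·n = (35.97, -46.38). Then |LN| = |N − L| = 58.69.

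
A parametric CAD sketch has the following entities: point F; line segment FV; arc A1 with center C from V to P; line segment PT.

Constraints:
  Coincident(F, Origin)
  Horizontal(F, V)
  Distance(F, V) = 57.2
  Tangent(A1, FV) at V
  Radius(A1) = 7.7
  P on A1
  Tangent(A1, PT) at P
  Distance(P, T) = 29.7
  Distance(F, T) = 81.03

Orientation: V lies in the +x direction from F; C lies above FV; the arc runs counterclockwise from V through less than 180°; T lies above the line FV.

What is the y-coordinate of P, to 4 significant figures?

5.301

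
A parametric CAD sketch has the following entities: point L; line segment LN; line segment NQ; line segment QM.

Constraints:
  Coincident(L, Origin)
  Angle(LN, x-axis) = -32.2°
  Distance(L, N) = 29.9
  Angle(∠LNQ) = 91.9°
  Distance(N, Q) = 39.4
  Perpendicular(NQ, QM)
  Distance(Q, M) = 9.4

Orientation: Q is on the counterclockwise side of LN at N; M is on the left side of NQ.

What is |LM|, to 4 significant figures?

45.29

∠LNQ = 91.9°, so NQ runs at -32.2° + (180° − 91.9°) = 55.90° from the x-axis; with |NQ| = 39.4, Q = N + 39.4·(cos 55.90°, sin 55.90°) = (47.39, 16.69). NQ is perpendicular to QM; with |QM| = 9.4 on the left of NQ, M = Q + 9.4·(-0.8281, 0.5606) = (39.61, 21.96). Then |LM| = |M − L| = 45.29.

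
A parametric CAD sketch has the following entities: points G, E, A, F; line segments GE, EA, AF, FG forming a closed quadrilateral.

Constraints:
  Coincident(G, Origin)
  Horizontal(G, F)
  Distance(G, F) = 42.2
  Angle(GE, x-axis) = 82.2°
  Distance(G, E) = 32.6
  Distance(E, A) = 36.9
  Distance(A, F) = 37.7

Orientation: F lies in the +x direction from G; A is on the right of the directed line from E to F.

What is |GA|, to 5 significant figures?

6.6350

G is at the origin; G and F share the same y with |GF| = 42.2 and F in +x, so F = (42.2, 0). GE runs at 82.2° with |GE| = 32.6, so E = (4.4243, 32.298). A is determined by |EA| = 36.9 and |AF| = 37.7 together: it lies at the intersection of circle(E, 36.9) and circle(F, 37.7). With |EF| = 49.701, the foot of the radical line on EF is 24.250 from E and the perpendicular offset is √(36.9² − 24.250²) = 27.813. Taking the right-of-EF solution: A = (4.7817, -4.5999).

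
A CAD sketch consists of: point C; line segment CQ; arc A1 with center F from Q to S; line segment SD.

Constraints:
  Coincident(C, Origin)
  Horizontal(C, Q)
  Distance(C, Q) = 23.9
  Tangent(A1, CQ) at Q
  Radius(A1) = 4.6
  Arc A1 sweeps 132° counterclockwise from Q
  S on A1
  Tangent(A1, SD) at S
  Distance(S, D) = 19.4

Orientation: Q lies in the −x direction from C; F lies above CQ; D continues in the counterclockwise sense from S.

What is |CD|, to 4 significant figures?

40.10

On A1, Q sits at bearing -90° from F; a 132° counterclockwise sweep puts S at bearing 42°, so S = F + 4.6·(cos 42°, sin 42°) = (-20.48, 7.678). The tangent condition forces FS to be normal to SD, so SD runs along (−sin 42°, cos 42°); with |SD| = 19.4, D = (-33.46, 22.10). Then |CD| = |D − C| = 40.10.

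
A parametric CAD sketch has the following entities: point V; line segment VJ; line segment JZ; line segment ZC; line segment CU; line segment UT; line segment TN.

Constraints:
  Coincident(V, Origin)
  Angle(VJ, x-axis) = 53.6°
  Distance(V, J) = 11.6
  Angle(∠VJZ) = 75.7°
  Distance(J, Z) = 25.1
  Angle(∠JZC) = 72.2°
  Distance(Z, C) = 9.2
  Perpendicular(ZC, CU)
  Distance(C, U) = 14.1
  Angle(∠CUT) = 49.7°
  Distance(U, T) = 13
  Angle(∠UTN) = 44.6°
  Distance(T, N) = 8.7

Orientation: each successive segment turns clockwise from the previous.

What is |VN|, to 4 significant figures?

15.88

V is at the origin; VJ runs at 53.6° with length 11.6, so J = (6.884, 9.337). ∠VJZ = 75.7° gives JZ at -50.70° from the x-axis; with |JZ| = 25.1, Z = (22.78, -10.09). ∠JZC = 72.2° gives ZC at -158.5° from the x-axis; with |ZC| = 9.2, C = (14.22, -13.46). The perpendicularity gives CU at right angles to ZC, so CU runs at 111.5°; with |CU| = 14.1, U = (9.054, -0.3395). ∠CUT = 49.7° gives UT at -18.80° from the x-axis; with |UT| = 13.0, T = (21.36, -4.529). ∠UTN = 44.6° gives TN at -154.2° from the x-axis; with |TN| = 8.7, N = (13.53, -8.316). Then |VN| = |N − V| = 15.88.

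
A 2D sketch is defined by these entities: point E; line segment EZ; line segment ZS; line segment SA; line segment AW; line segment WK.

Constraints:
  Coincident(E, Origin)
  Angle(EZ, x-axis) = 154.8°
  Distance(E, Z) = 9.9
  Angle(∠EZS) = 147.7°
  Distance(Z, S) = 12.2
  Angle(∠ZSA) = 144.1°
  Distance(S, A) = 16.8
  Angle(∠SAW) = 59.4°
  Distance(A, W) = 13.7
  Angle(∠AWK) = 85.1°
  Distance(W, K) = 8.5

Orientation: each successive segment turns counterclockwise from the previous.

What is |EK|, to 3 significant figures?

19.0

E is at the origin; EZ runs at 154.8° with length 9.9, so Z = (-8.96, 4.22). ∠EZS = 147.7° gives ZS at -173° from the x-axis; with |ZS| = 12.2, S = (-21.1, 2.71). ∠ZSA = 144.1° gives SA at -137° from the x-axis; with |SA| = 16.8, A = (-33.4, -8.75). ∠SAW = 59.4° gives AW at -16.4° from the x-axis; with |AW| = 13.7, W = (-20.2, -12.6). ∠AWK = 85.1° gives WK at 78.5° from the x-axis; with |WK| = 8.5, K = (-18.5, -4.29). Then |EK| = |K − E| = 19.0.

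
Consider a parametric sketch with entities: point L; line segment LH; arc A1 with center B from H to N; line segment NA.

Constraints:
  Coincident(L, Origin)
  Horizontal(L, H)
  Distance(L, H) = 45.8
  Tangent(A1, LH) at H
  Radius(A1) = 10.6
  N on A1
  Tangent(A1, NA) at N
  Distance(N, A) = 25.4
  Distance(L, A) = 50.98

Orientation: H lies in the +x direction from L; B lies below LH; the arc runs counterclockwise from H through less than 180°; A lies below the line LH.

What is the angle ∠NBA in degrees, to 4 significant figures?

67.35°

Checks: ∠(BH, HL) = 90.00° ✓; |BH| = 10.60 ✓; |BN| = 10.60 ✓; ∠(BN, NA) = 90.00° ✓; |NA| = 25.40 ✓; |LA| = 50.98 ✓.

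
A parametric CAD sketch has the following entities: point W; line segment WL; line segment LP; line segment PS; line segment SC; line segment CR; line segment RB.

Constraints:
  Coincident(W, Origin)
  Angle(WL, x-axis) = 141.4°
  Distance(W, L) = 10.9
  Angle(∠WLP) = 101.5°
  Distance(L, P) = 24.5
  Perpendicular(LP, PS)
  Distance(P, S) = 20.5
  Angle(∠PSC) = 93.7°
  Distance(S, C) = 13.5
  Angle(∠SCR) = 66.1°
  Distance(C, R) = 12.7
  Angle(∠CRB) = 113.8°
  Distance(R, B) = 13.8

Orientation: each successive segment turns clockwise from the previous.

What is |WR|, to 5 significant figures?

17.629

W is at the origin; WL runs at 141.4° with length 10.9, so L = (-8.5186, 6.8003). ∠WLP = 101.5° gives LP at 62.900° from the x-axis; with |LP| = 24.5, P = (2.6423, 28.611). LP is perpendicular to PS, so PS runs at -27.100°; with |PS| = 20.5, S = (20.892, 19.272). ∠PSC = 93.7° gives SC at -113.40° from the x-axis; with |SC| = 13.5, C = (15.530, 6.8821). ∠SCR = 66.1° gives CR at 132.70° from the x-axis; with |CR| = 12.7, R = (6.9175, 16.216). Then |WR| = |R − W| = 17.629.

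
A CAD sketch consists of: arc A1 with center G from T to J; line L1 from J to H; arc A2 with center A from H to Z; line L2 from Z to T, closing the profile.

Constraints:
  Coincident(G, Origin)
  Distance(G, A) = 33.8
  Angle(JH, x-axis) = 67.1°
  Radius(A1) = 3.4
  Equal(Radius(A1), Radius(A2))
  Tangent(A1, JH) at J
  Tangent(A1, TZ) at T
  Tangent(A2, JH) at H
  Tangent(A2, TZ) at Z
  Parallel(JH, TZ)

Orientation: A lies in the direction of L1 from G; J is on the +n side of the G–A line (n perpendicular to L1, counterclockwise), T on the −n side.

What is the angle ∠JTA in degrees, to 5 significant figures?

84.256°

The slot axis is L1's direction at 67.1°, so u = (cos 67.1°, sin 67.1°) = (0.38912, 0.92119) and n = (−sin 67.1°, cos 67.1°) = (-0.92119, 0.38912). G is at the origin and A lies 33.8 along u from G, so A = 33.8·u = (13.152, 31.136). Tangency of A1 to both parallel lines with radius 3.4 puts J and T at G ± 3.4·n: J = (-3.1320, 1.3230), T = (3.1320, -1.3230). Then cos ∠JTA = TJ·TA / (|TJ||TA|), giving 84.256°.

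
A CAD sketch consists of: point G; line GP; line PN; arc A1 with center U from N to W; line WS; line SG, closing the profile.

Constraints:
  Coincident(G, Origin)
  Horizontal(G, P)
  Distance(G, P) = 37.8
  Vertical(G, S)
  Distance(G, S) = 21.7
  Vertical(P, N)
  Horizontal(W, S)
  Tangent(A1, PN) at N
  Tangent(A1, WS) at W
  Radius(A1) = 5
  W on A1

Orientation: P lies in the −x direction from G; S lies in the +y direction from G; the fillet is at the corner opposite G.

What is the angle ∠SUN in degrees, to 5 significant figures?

171.33°

G is at the origin; GP is horizontal with |GP| = 37.8 and P on the −x side, so P = (-37.800, 0.0000). GS is vertical with |GS| = 21.7 and S on the +y side, so S = (0.0000, 21.700). The virtual corner opposite G is at (-37.800, 21.700). The tangent condition forces UN to be normal to PN and the tangent condition forces UW to be normal to WS, with radius 5.0, so the center U sits 5.0 in from both sides at U = (-32.800, 16.700). That places the tangent points at N = (-37.800, 16.700) on PN and W = (-32.800, 21.700) on WS. Then cos ∠SUN = US·UN / (|US||UN|), giving 171.33°.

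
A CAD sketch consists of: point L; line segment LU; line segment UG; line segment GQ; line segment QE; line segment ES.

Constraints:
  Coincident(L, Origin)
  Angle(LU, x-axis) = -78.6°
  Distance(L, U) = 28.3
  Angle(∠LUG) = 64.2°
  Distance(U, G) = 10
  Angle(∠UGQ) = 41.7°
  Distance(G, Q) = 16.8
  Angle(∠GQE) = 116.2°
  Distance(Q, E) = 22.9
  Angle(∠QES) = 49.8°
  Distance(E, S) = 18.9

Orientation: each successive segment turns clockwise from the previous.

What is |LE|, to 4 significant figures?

42.74

L is at the origin; LU runs at -78.6° with length 28.3, so U = (5.594, -27.74). ∠LUG = 64.2° gives UG at 165.6° from the x-axis; with |UG| = 10.0, G = (-4.092, -25.25). ∠UGQ = 41.7° gives GQ at 27.30° from the x-axis; with |GQ| = 16.8, Q = (10.84, -17.55). ∠GQE = 116.2° gives QE at -36.50° from the x-axis; with |QE| = 22.9, E = (29.24, -31.17). Then |LE| = |E − L| = 42.74.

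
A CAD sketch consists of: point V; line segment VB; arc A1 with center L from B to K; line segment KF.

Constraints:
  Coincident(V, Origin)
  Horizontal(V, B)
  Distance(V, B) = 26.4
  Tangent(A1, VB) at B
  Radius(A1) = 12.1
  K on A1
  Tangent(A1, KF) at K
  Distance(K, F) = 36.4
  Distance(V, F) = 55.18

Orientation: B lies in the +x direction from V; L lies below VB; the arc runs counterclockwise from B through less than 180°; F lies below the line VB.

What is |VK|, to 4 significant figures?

20.79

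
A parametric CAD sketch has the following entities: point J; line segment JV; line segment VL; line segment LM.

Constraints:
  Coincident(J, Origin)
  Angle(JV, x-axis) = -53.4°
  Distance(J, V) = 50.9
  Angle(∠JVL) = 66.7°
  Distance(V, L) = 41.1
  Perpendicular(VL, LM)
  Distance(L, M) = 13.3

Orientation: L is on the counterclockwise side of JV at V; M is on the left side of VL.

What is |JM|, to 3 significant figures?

39.5

J is at the origin; JV runs at -53.4° with length 50.9, so V = 50.9·(cos -53.4°, sin -53.4°) = (30.3, -40.9). ∠JVL = 66.7°, so VL runs at -53.4° + (180° − 66.7°) = 59.9° from the x-axis; with |VL| = 41.1, L = V + 41.1·(cos 59.9°, sin 59.9°) = (51.0, -5.31). VL is perpendicular to LM; with |LM| = 13.3 on the left of VL, M = L + 13.3·(-0.865, 0.502) = (39.5, 1.36). Then |JM| = |M − J| = 39.5.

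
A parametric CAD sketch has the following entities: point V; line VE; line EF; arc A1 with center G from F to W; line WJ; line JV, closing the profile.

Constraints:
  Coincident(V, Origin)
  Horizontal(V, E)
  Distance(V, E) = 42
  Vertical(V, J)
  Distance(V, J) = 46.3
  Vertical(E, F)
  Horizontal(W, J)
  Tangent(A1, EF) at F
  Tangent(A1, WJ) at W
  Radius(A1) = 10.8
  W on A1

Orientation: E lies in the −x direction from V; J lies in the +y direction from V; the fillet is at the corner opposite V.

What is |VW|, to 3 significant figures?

55.8

V is at the origin; V and E share the same y with |VE| = 42.0 and E on the −x side, so E = (-42.0, 0.00). V and J share the same x with |VJ| = 46.3 and J on the +y side, so J = (0.00, 46.3). The virtual corner opposite V is at (-42.0, 46.3). A1 meets EF tangentially, so GF is at right angles to EF and A1 meets WJ tangentially, so GW is at right angles to WJ, with radius 10.8, so the center G sits 10.8 in from both sides at G = (-31.2, 35.5). That places the tangent points at F = (-42.0, 35.5) on EF and W = (-31.2, 46.3) on WJ. Then |VW| = |W − V| = 55.8.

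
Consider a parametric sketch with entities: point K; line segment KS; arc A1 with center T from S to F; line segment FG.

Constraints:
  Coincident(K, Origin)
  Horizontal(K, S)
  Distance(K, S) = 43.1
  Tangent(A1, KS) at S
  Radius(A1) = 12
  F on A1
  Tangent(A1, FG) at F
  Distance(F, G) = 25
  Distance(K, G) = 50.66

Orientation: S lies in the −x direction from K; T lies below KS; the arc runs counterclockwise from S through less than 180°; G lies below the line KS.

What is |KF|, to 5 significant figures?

55.427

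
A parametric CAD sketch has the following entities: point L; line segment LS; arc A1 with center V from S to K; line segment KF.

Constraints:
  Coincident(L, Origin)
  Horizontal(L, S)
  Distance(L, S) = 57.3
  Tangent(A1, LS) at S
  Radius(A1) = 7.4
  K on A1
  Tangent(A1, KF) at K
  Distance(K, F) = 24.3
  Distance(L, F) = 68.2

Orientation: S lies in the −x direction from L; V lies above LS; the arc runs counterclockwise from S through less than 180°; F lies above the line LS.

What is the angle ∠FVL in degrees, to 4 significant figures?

103.2°

L is at the origin; L and S share the same y with |LS| = 57.3 and S on the −x side, so S = (-57.30, 0.000). Since A1 is tangent to LS there, VS ⟂ LS, so V = S + (0, 7.4) = (-57.30, 7.400). Since VK ⟂ KF (tangency), |VF| = √(7.4² + 24.3²) = 25.40 regardless of where K sits on A1. So F lies on both circle(L, 68.2) and circle(V, 25.40); the above-LS intersection is F = (-59.86, 32.67). K is the foot of the tangent from F: K = (-50.47, 10.26).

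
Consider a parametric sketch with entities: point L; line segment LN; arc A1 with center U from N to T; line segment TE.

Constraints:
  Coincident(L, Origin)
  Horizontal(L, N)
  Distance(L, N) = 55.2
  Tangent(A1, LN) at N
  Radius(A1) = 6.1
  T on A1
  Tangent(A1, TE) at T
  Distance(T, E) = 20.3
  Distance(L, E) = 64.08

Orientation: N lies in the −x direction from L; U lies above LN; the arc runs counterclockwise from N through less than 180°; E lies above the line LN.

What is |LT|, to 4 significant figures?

50.39

Checks: ∠(UN, NL) = 90.00° ✓; |UT| = 6.100 ✓; ∠(UT, TE) = 90.00° ✓; |TE| = 20.30 ✓; |LE| = 64.08 ✓.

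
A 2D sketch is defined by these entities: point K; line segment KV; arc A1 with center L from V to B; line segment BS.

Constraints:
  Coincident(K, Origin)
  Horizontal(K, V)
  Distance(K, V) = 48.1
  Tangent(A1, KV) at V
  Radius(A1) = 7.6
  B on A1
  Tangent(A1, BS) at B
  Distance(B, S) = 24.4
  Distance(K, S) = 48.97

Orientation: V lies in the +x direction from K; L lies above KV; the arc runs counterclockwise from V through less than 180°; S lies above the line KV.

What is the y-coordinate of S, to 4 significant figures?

31.03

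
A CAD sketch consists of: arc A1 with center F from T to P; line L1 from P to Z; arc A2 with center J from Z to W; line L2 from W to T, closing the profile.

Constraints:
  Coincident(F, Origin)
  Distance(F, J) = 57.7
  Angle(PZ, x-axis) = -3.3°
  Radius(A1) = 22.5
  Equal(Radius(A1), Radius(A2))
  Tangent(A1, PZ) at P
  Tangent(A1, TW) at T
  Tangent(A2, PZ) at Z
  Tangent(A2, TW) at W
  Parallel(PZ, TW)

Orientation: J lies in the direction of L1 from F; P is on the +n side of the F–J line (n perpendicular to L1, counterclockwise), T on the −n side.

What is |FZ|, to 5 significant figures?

61.932

The slot axis is L1's direction at -3.3°, so u = (cos -3.3°, sin -3.3°) = (0.99834, -0.057564) and n = (−sin -3.3°, cos -3.3°) = (0.057564, 0.99834). F is at the origin and J lies 57.7 along u from F, so J = 57.7·u = (57.604, -3.3214). Tangency of A1 to both parallel lines with radius 22.5 puts P and T at F ± 22.5·n: P = (1.2952, 22.463), T = (-1.2952, -22.463). Equal radii place Z and W the same way about J: Z = J + 22.5·n = (58.900, 19.141), W = J − 22.5·n = (56.309, -25.784). Then |FZ| = |Z − F| = 61.932.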